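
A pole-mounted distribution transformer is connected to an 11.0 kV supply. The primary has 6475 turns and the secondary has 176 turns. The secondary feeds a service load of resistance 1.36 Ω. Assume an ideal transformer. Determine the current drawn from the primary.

I_p ≈ 5.98 A

V_s = V_p × N_s/N_p = 11000 × 176/6475 = 299.00 V.
I_s = V_s/R = 299.00/1.36 = 219.85 A.
For an ideal transformer I_p N_p = I_s N_s, so I_p = 219.85 × 176/6475 = 5.98 A.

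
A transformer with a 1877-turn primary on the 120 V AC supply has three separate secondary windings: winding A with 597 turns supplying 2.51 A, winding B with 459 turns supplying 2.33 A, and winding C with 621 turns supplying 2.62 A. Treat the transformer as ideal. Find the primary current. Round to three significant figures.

V_A = 120 × 597/1877 = 38.167 V; V_B = 120 × 459/1877 = 29.345 V; V_C = 120 × 621/1877 = 39.702 V.
P_out = V_A I_A + V_B I_B + V_C I_C = 38.167×2.51 + 29.345×2.33 + 39.702×2.62 = 95.800 + 68.373 + 104.02 = 268.19 W.
Ideal ⇒ P_in = P_out, so I_p = P_out/V_p = 268.19/120 = 2.23 A.

I_p ≈ 2.23 A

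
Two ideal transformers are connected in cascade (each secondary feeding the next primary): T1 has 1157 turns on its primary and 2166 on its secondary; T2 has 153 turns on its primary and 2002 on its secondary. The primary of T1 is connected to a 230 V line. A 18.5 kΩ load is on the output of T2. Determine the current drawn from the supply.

I_supply ≈ 7.46 A

After T1: V = 230.00 × 2166/1157 = 430.58 V.
After T2: V = 430.58 × 2002/153 = 5634.1 V.
I_load = 5634.1/18500 = 0.30455 A, so P_out = 5634.1 × 0.30455 = 1715.9 W.
All ideal ⇒ P_in = P_out, so I_supply = 1715.9/230 = 7.46 A.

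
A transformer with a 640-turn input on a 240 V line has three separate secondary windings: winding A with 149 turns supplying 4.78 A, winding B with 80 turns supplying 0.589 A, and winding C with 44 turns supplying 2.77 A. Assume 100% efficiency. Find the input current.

I_in ≈ 1.38 A

V_A = 240 × 149/640 = 55.875 V; V_B = 240 × 80/640 = 30.000 V; V_C = 240 × 44/640 = 16.500 V.
P_out = V_A I_A + V_B I_B + V_C I_C = 55.875×4.78 + 30.000×0.589 + 16.500×2.77 = 267.08 + 17.670 + 45.705 = 330.46 W.
Ideal ⇒ P_in = P_out, so I_in = P_out/V_in = 330.46/240 = 1.38 A.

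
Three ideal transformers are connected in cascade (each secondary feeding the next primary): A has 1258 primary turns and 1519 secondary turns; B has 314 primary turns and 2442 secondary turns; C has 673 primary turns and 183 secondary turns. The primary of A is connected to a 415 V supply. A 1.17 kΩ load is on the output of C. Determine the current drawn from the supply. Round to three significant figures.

After A: V = 415.00 × 1519/1258 = 501.10 V.
After B: V = 501.10 × 2442/314 = 3897.1 V.
After C: V = 3897.1 × 183/673 = 1059.7 V.
I_load = 1059.7/1170 = 0.90571 A, so P_out = 1059.7 × 0.90571 = 959.77 W.
All ideal ⇒ P_in = P_out, so I_supply = 959.77/415 = 2.31 A.

I_supply ≈ 2.31 A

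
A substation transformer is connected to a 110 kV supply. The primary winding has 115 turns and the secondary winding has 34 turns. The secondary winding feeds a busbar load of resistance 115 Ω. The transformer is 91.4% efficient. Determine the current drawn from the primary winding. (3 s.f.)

I_p ≈ 91.5 A

V_s = 110000 × 34/115 = 32522 V.
I_s = V_s/R = 32522/115 = 282.80 A.
P_out = V_s I_s = 32522 × 282.80 = 9.1971×10^6 W.
P_in = P_out/η = 9.1971×10^6/0.914 = 1.0062×10^7 W.
I_p = P_in/V_p = 1.0062×10^7/110000 = 91.5 A.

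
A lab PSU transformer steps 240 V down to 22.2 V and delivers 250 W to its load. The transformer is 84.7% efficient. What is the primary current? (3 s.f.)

I_p ≈ 1.23 A

P_in = P_out/η = 250/0.847 = 295.16 W.
I_p = P_in/V_p = 295.16/240 = 1.23 A.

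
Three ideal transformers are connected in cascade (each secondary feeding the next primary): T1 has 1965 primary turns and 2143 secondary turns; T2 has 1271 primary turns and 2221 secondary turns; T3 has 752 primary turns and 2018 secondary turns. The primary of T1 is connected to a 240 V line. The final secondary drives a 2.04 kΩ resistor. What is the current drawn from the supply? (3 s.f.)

After T1: V = 240.00 × 2143/1965 = 261.74 V.
After T2: V = 261.74 × 2221/1271 = 457.38 V.
After T3: V = 457.38 × 2018/752 = 1227.4 V.
I_load = 1227.4/2040 = 0.60165 A, so P_out = 1227.4 × 0.60165 = 738.46 W.
All ideal ⇒ P_in = P_out, so I_supply = 738.46/240 = 3.08 A.

I_supply ≈ 3.08 A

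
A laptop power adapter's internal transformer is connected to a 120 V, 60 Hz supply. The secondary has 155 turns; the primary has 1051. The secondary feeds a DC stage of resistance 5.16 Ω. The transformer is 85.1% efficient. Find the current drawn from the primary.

I_p ≈ 0.594 A

V_s = 120 × 155/1051 = 17.697 V.
I_s = V_s/R = 17.697/5.16 = 3.4297 A.
P_out = V_s I_s = 17.697 × 3.4297 = 60.697 W.
P_in = P_out/η = 60.697/0.851 = 71.325 W.
I_p = P_in/V_p = 71.325/120 = 0.594 A.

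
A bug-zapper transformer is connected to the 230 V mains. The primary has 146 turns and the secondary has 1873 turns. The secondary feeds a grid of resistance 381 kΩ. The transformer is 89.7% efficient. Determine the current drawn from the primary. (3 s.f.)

I_p ≈ 0.111 A

V_s = 230 × 1873/146 = 2950.6 V.
I_s = V_s/R = 2950.6/381000 = 0.0077444 A.
P_out = V_s I_s = 2950.6 × 0.0077444 = 22.851 W.
P_in = P_out/η = 22.851/0.897 = 25.475 W.
I_p = P_in/V_p = 25.475/230 = 0.111 A.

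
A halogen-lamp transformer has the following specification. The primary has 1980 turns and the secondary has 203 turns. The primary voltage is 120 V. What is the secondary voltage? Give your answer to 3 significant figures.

V_s ≈ 12.3 V

V_s/V_p = N_s/N_p, so V_s = 120 × 203/1980 = 12.3 V.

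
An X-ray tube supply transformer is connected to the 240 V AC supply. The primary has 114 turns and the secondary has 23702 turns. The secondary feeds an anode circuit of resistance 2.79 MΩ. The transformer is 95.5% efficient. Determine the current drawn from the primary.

I_p ≈ 3.89 A

V_s = 240 × 23702/114 = 49899 V.
I_s = V_s/R = 49899/(2.79×10^6) = 0.017885 A.
P_out = V_s I_s = 49899 × 0.017885 = 892.44 W.
P_in = P_out/η = 892.44/0.955 = 934.49 W.
I_p = P_in/V_p = 934.49/240 = 3.89 A.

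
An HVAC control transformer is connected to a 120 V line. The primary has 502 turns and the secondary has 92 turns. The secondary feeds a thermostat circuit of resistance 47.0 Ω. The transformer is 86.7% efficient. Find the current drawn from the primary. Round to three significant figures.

I_p ≈ 0.0989 A

V_s = 120 × 92/502 = 21.992 V.
I_s = V_s/R = 21.992/47.0 = 0.46792 A.
P_out = V_s I_s = 21.992 × 0.46792 = 10.290 W.
P_in = P_out/η = 10.290/0.867 = 11.869 W.
I_p = P_in/V_p = 11.869/120 = 0.0989 A.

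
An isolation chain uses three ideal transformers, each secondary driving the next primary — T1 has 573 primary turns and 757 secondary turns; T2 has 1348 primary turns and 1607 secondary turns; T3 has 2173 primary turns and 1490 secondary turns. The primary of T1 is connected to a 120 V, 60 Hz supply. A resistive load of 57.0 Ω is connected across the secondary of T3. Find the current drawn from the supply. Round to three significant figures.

I_supply ≈ 2.46 A

Secondary of T1: V = 120.00 × 757/573 = 158.53 V.
Secondary of T2: V = 158.53 × 1607/1348 = 188.99 V.
Secondary of T3: V = 188.99 × 1490/2173 = 129.59 V.
I_load = 129.59/57.0 = 2.2735 A, so P_out = 129.59 × 2.2735 = 294.63 W.
All ideal ⇒ P_in = P_out, so I_supply = 294.63/120 = 2.46 A.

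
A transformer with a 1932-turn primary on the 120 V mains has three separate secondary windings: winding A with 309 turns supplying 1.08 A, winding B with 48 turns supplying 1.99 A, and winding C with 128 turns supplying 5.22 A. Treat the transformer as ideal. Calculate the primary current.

I_p ≈ 0.568 A

V_A = 120 × 309/1932 = 19.193 V; V_B = 120 × 48/1932 = 2.9814 V; V_C = 120 × 128/1932 = 7.9503 V.
P_out = V_A I_A + V_B I_B + V_C I_C = 19.193×1.08 + 2.9814×1.99 + 7.9503×5.22 = 20.728 + 5.9329 + 41.501 = 68.161 W.
Ideal ⇒ P_in = P_out, so I_p = P_out/V_p = 68.161/120 = 0.568 A.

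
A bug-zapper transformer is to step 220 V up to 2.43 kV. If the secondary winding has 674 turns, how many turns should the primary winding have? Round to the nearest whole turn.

N_p = 61 turns

N_p/N_s = V_p/V_s, so N_p = 674 × 220/2430 = 61.0 ≈ 61 turns.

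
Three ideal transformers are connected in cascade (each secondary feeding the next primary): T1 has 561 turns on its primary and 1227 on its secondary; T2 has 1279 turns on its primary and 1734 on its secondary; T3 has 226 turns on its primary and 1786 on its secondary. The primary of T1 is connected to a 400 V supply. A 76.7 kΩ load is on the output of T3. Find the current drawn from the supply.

I_supply ≈ 2.86 A

After T1: V = 400.00 × 1227/561 = 874.87 V.
After T2: V = 874.87 × 1734/1279 = 1186.1 V.
After T3: V = 1186.1 × 1786/226 = 9373.3 V.
I_load = 9373.3/76700 = 0.12221 A, so P_out = 9373.3 × 0.12221 = 1145.5 W.
All ideal ⇒ P_in = P_out, so I_supply = 1145.5/400 = 2.86 A.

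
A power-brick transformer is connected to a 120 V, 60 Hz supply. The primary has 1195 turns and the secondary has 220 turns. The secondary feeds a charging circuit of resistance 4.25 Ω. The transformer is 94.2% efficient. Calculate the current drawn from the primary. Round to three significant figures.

I_p ≈ 1.02 A

V_s = 120 × 220/1195 = 22.092 V.
I_s = V_s/R = 22.092/4.25 = 5.1981 A.
P_out = V_s I_s = 22.092 × 5.1981 = 114.84 W.
P_in = P_out/η = 114.84/0.942 = 121.91 W.
I_p = P_in/V_p = 121.91/120 = 1.02 A.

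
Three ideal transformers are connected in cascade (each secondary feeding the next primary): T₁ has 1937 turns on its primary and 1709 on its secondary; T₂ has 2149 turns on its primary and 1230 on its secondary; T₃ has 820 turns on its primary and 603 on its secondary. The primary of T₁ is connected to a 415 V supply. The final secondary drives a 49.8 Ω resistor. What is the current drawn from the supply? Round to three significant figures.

I_supply ≈ 1.15 A

After T₁: V = 415.00 × 1709/1937 = 366.15 V.
After T₂: V = 366.15 × 1230/2149 = 209.57 V.
After T₃: V = 209.57 × 603/820 = 154.11 V.
I_load = 154.11/49.8 = 3.0946 A, so P_out = 154.11 × 3.0946 = 476.91 W.
All ideal ⇒ P_in = P_out, so I_supply = 476.91/415 = 1.15 A.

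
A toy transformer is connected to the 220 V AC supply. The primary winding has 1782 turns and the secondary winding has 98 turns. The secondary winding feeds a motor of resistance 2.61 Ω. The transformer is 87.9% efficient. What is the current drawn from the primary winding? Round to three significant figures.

V_s = 220 × 98/1782 = 12.099 V.
I_s = V_s/R = 12.099/2.61 = 4.6355 A.
P_out = V_s I_s = 12.099 × 4.6355 = 56.084 W.
P_in = P_out/η = 56.084/0.879 = 63.805 W.
I_p = P_in/V_p = 63.805/220 = 0.290 A.

I_p ≈ 0.290 A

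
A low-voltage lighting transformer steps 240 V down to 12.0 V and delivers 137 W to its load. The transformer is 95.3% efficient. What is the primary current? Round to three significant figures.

I_p ≈ 0.599 A

P_in = P_out/η = 137/0.953 = 143.76 W.
I_p = P_in/V_p = 143.76/240 = 0.599 A.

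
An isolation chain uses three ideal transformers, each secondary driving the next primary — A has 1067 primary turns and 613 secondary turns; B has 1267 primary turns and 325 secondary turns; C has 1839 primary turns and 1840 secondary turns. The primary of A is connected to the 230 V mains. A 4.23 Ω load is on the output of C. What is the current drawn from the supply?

I_supply ≈ 1.18 A

After A: V = 230.00 × 613/1067 = 132.14 V.
After B: V = 132.14 × 325/1267 = 33.895 V.
After C: V = 33.895 × 1840/1839 = 33.913 V.
I_load = 33.913/4.23 = 8.0173 A, so P_out = 33.913 × 8.0173 = 271.89 W.
All ideal ⇒ P_in = P_out, so I_supply = 271.89/230 = 1.18 A.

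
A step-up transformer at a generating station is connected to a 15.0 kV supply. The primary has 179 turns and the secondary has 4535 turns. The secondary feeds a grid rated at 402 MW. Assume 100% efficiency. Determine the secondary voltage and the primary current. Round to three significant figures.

V_s ≈ 380000 V, I_p ≈ 26800 A

V_s = V_p × N_s/N_p = 15000 × 4535/179 = 380030 V.
I_s = P/V_s = 4.02×10^8/380030 = 1057.8 A.
I_p = I_s × N_s/N_p = 1057.8 × 4535/179 = 26800 A.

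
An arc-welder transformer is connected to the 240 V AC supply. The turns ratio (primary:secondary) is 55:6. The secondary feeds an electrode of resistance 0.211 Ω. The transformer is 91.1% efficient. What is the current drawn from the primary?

V_s = 240 × 6/55 = 26.182 V.
I_s = V_s/R = 26.182/0.211 = 124.08 A.
P_out = V_s I_s = 26.182 × 124.08 = 3248.8 W.
P_in = P_out/η = 3248.8/0.911 = 3566.1 W.
I_p = P_in/V_p = 3566.1/240 = 14.9 A.

I_p ≈ 14.9 A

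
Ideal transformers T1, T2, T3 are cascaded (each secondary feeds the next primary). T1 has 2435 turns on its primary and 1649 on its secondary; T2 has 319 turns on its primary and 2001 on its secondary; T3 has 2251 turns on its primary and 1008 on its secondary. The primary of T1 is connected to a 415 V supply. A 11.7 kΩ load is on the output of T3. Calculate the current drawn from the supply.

I_supply ≈ 0.128 A

Secondary of T1: V = 415.00 × 1649/2435 = 281.04 V.
Secondary of T2: V = 281.04 × 2001/319 = 1762.9 V.
Secondary of T3: V = 1762.9 × 1008/2251 = 789.43 V.
I_load = 789.43/11700 = 0.067472 A, so P_out = 789.43 × 0.067472 = 53.264 W.
All ideal ⇒ P_in = P_out, so I_supply = 53.264/415 = 0.128 A.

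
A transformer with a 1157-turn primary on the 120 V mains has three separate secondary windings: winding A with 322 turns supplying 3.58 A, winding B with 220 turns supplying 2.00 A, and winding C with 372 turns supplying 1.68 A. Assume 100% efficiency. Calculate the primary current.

V_A = 120 × 322/1157 = 33.397 V; V_B = 120 × 220/1157 = 22.818 V; V_C = 120 × 372/1157 = 38.583 V.
P_out = V_A I_A + V_B I_B + V_C I_C = 33.397×3.58 + 22.818×2.00 + 38.583×1.68 = 119.56 + 45.635 + 64.819 = 230.01 W.
Ideal ⇒ P_in = P_out, so I_p = P_out/V_p = 230.01/120 = 1.92 A.

I_p ≈ 1.92 A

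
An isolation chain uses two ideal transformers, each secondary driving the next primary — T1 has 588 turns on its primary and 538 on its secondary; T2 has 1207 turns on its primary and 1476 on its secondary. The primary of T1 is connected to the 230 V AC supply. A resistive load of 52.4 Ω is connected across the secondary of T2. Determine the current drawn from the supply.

I_supply ≈ 5.49 A

Secondary of T1: V = 230.00 × 538/588 = 210.44 V.
Secondary of T2: V = 210.44 × 1476/1207 = 257.34 V.
I_load = 257.34/52.4 = 4.9111 A, so P_out = 257.34 × 4.9111 = 1263.8 W.
All ideal ⇒ P_in = P_out, so I_supply = 1263.8/230 = 5.49 A.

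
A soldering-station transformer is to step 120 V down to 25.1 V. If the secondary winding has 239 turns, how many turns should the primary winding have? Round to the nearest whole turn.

N_p/N_s = V_p/V_s, so N_p = 239 × 120/25.1 = 1142.6 ≈ 1143 turns.

N_p = 1143 turns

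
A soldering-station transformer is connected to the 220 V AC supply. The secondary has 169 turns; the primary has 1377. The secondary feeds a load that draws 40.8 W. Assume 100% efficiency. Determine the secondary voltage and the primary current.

V_s ≈ 27.0 V, I_p ≈ 0.185 A

V_s = V_p × N_s/N_p = 220 × 169/1377 = 27.001 V.
I_s = P/V_s = 40.8/27.001 = 1.5111 A.
I_p = I_s × N_s/N_p = 1.5111 × 169/1377 = 0.185 A.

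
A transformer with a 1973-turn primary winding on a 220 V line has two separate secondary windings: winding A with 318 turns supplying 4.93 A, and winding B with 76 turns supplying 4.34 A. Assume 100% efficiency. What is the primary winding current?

V_A = 220 × 318/1973 = 35.459 V; V_B = 220 × 76/1973 = 8.4744 V.
P_out = V_A I_A + V_B I_B = 35.459×4.93 + 8.4744×4.34 = 174.81 + 36.779 = 211.59 W.
Ideal ⇒ P_in = P_out, so I_p = P_out/V_p = 211.59/220 = 0.962 A.

I_p ≈ 0.962 A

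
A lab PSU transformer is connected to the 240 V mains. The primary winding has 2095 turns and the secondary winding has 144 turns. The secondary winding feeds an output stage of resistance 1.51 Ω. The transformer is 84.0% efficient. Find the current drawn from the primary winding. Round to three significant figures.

I_p ≈ 0.894 A

V_s = 240 × 144/2095 = 16.496 V.
I_s = V_s/R = 16.496/1.51 = 10.925 A.
P_out = V_s I_s = 16.496 × 10.925 = 180.22 W.
P_in = P_out/η = 180.22/0.840 = 214.55 W.
I_p = P_in/V_p = 214.55/240 = 0.894 A.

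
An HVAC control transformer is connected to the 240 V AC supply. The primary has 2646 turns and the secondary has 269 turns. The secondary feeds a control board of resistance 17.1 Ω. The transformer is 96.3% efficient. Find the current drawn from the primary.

I_p ≈ 0.151 A

V_s = 240 × 269/2646 = 24.399 V.
I_s = V_s/R = 24.399/17.1 = 1.4268 A.
P_out = V_s I_s = 24.399 × 1.4268 = 34.814 W.
P_in = P_out/η = 34.814/0.963 = 36.151 W.
I_p = P_in/V_p = 36.151/240 = 0.151 A.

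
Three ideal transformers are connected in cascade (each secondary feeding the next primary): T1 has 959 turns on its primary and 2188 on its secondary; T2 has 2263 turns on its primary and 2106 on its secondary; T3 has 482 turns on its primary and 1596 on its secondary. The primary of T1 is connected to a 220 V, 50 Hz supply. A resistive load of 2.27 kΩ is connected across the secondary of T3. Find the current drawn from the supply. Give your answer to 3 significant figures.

After T1: V = 220.00 × 2188/959 = 501.94 V.
After T2: V = 501.94 × 2106/2263 = 467.12 V.
After T3: V = 467.12 × 1596/482 = 1546.7 V.
I_load = 1546.7/2270 = 0.68137 A, so P_out = 1546.7 × 0.68137 = 1053.9 W.
All ideal ⇒ P_in = P_out, so I_supply = 1053.9/220 = 4.79 A.

I_supply ≈ 4.79 A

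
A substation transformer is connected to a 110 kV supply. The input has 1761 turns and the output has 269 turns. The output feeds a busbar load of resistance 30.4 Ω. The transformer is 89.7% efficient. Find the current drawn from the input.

I_in ≈ 94.1 A

V_out = 110000 × 269/1761 = 16803 V.
I_out = V_out/R = 16803/30.4 = 552.73 A.
P_out = V_out I_out = 16803 × 552.73 = 9.2875×10^6 W.
P_in = P_out/η = 9.2875×10^6/0.897 = 1.0354×10^7 W.
I_in = P_in/V_in = 1.0354×10^7/110000 = 94.1 A.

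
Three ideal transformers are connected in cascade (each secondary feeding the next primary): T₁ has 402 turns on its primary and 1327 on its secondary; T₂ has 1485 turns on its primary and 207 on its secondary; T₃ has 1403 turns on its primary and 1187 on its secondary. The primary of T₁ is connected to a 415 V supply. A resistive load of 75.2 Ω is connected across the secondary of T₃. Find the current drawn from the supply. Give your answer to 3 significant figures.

After T₁: V = 415.00 × 1327/402 = 1369.9 V.
After T₂: V = 1369.9 × 207/1485 = 190.96 V.
After T₃: V = 190.96 × 1187/1403 = 161.56 V.
I_load = 161.56/75.2 = 2.1484 A, so P_out = 161.56 × 2.1484 = 347.09 W.
All ideal ⇒ P_in = P_out, so I_supply = 347.09/415 = 0.836 A.

I_supply ≈ 0.836 A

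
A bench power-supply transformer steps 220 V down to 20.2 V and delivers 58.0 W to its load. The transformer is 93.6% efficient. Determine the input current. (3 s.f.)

P_in = P_out/η = 58.0/0.936 = 61.966 W.
I_in = P_in/V_in = 61.966/220 = 0.282 A.

I_in ≈ 0.282 A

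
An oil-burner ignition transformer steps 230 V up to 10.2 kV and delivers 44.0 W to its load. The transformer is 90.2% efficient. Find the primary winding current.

I_p ≈ 0.212 A

P_in = P_out/η = 44.0/0.902 = 48.780 W.
I_p = P_in/V_p = 48.780/230 = 0.212 A.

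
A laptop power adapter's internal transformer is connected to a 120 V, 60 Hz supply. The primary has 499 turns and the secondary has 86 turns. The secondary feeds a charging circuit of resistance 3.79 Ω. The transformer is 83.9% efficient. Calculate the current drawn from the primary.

I_p ≈ 1.12 A

V_s = 120 × 86/499 = 20.681 V.
I_s = V_s/R = 20.681/3.79 = 5.4568 A.
P_out = V_s I_s = 20.681 × 5.4568 = 112.85 W.
P_in = P_out/η = 112.85/0.839 = 134.51 W.
I_p = P_in/V_p = 134.51/120 = 1.12 A.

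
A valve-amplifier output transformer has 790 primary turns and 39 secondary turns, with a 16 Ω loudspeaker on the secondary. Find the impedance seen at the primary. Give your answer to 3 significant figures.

Z_p = (N_p/N_s)² × Z_s = (790/39)² × 16 = 6570 Ω.

Z_p ≈ 6570 Ω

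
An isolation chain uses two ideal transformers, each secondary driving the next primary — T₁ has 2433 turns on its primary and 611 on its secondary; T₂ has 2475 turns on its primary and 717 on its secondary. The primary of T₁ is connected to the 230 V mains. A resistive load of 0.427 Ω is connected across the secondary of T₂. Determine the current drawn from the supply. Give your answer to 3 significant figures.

After T₁: V = 230.00 × 611/2433 = 57.760 V.
After T₂: V = 57.760 × 717/2475 = 16.733 V.
I_load = 16.733/0.427 = 39.187 A, so P_out = 16.733 × 39.187 = 655.71 W.
All ideal ⇒ P_in = P_out, so I_supply = 655.71/230 = 2.85 A.

I_supply ≈ 2.85 A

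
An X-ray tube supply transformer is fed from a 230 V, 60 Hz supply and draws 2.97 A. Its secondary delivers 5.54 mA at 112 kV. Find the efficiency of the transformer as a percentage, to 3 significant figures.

η ≈ 90.8%

P_in = 230 × 2.97 = 683.100 W.
P_out = 112000 × 0.00554 = 620.480 W.
η = P_out/P_in = 620.480/683.100 = 0.908.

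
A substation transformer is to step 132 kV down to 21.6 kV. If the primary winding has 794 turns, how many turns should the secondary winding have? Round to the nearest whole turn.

N_s/N_p = V_s/V_p, so N_s = 794 × 21600/132000 = 129.9 ≈ 130 turns.

N_s = 130 turns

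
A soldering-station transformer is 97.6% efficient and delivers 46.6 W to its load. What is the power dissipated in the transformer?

P_loss ≈ 1.15 W

P_in = P_out/η = 46.6/0.976 = 47.7459 W.
P_loss = P_in − P_out = 47.7459 − 46.6 = 1.15 W.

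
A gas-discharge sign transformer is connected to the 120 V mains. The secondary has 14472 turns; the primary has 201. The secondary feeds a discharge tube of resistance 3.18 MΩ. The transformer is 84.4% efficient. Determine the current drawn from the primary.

I_p ≈ 0.232 A

V_s = 120 × 14472/201 = 8640.0 V.
I_s = V_s/R = 8640.0/(3.18×10^6) = 0.0027170 A.
P_out = V_s I_s = 8640.0 × 0.0027170 = 23.475 W.
P_in = P_out/η = 23.475/0.844 = 27.814 W.
I_p = P_in/V_p = 27.814/120 = 0.232 A.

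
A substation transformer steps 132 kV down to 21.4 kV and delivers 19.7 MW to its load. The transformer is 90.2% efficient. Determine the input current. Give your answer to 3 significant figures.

I_in ≈ 165 A

P_in = P_out/η = 1.97×10^7/0.902 = 2.1840×10^7 W.
I_in = P_in/V_in = 2.1840×10^7/132000 = 165 A.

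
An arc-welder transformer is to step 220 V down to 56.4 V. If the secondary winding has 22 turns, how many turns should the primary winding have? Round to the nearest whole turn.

N_p/N_s = V_p/V_s, so N_p = 22 × 220/56.4 = 85.8 ≈ 86 turns.

N_p = 86 turns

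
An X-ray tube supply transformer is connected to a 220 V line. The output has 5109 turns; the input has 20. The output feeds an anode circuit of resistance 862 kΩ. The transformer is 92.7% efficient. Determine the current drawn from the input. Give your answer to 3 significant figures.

V_out = 220 × 5109/20 = 56199 V.
I_out = V_out/R = 56199/862000 = 0.065196 A.
P_out = V_out I_out = 56199 × 0.065196 = 3664.0 W.
P_in = P_out/η = 3664.0/0.927 = 3952.5 W.
I_in = P_in/V_in = 3952.5/220 = 18.0 A.

I_in ≈ 18.0 A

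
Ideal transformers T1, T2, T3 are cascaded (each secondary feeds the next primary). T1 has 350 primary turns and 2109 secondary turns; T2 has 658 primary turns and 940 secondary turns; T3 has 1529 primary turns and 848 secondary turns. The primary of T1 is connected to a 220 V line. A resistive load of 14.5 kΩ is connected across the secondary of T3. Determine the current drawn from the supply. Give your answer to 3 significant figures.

I_supply ≈ 0.346 A

Secondary of T1: V = 220.00 × 2109/350 = 1325.7 V.
Secondary of T2: V = 1325.7 × 940/658 = 1893.8 V.
Secondary of T3: V = 1893.8 × 848/1529 = 1050.3 V.
I_load = 1050.3/14500 = 0.072436 A, so P_out = 1050.3 × 0.072436 = 76.081 W.
All ideal ⇒ P_in = P_out, so I_supply = 76.081/220 = 0.346 A.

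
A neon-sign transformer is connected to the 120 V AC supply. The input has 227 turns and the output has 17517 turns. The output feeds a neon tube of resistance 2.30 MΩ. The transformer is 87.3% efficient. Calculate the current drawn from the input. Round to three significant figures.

I_in ≈ 0.356 A

V_out = 120 × 17517/227 = 9260.1 V.
I_out = V_out/R = 9260.1/(2.30×10^6) = 0.0040261 A.
P_out = V_out I_out = 9260.1 × 0.0040261 = 37.282 W.
P_in = P_out/η = 37.282/0.873 = 42.706 W.
I_in = P_in/V_in = 42.706/120 = 0.356 A.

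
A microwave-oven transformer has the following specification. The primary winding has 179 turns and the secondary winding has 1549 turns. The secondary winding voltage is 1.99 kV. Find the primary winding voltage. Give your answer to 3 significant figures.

V_p ≈ 230 V

V_p/V_s = N_p/N_s, so V_p = 1990 × 179/1549 = 230 V.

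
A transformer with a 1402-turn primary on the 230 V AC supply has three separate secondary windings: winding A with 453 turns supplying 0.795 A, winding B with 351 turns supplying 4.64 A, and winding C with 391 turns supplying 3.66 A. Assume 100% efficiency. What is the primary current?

V_A = 230 × 453/1402 = 74.315 V; V_B = 230 × 351/1402 = 57.582 V; V_C = 230 × 391/1402 = 64.144 V.
P_out = V_A I_A + V_B I_B + V_C I_C = 74.315×0.795 + 57.582×4.64 + 64.144×3.66 = 59.081 + 267.18 + 234.77 = 561.03 W.
Ideal ⇒ P_in = P_out, so I_p = P_out/V_p = 561.03/230 = 2.44 A.

I_p ≈ 2.44 A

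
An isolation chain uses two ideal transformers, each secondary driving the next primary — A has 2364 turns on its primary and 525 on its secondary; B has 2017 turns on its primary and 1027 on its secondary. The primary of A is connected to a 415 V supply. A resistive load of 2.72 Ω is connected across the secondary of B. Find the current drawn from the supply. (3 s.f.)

I_supply ≈ 1.95 A

Secondary of A: V = 415.00 × 525/2364 = 92.164 V.
Secondary of B: V = 92.164 × 1027/2017 = 46.927 V.
I_load = 46.927/2.72 = 17.253 A, so P_out = 46.927 × 17.253 = 809.62 W.
All ideal ⇒ P_in = P_out, so I_supply = 809.62/415 = 1.95 A.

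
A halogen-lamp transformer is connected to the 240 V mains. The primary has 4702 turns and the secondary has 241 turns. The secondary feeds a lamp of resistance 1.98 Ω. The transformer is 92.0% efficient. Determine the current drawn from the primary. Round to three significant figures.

V_s = 240 × 241/4702 = 12.301 V.
I_s = V_s/R = 12.301/1.98 = 6.2127 A.
P_out = V_s I_s = 12.301 × 6.2127 = 76.423 W.
P_in = P_out/η = 76.423/0.920 = 83.069 W.
I_p = P_in/V_p = 83.069/240 = 0.346 A.

I_p ≈ 0.346 A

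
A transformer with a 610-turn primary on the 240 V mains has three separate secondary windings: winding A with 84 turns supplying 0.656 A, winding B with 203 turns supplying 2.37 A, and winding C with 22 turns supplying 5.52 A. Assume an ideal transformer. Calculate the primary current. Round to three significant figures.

I_p ≈ 1.08 A

V_A = 240 × 84/610 = 33.049 V; V_B = 240 × 203/610 = 79.869 V; V_C = 240 × 22/610 = 8.6557 V.
P_out = V_A I_A + V_B I_B + V_C I_C = 33.049×0.656 + 79.869×2.37 + 8.6557×5.52 = 21.680 + 189.29 + 47.780 = 258.75 W.
Ideal ⇒ P_in = P_out, so I_p = P_out/V_p = 258.75/240 = 1.08 A.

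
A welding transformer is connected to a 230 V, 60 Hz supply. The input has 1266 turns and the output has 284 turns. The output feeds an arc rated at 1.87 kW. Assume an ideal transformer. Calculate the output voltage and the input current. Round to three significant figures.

V_out ≈ 51.6 V, I_in ≈ 8.13 A

V_out = V_in × N_out/N_in = 230 × 284/1266 = 51.596 V.
I_out = P/V_out = 1870/51.596 = 36.243 A.
I_in = I_out × N_out/N_in = 36.243 × 284/1266 = 8.13 A.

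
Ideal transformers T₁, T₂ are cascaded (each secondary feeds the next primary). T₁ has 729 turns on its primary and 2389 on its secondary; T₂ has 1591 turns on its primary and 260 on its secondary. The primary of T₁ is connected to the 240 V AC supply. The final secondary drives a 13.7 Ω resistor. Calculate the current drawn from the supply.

I_supply ≈ 5.02 A

After T₁: V = 240.00 × 2389/729 = 786.50 V.
After T₂: V = 786.50 × 260/1591 = 128.53 V.
I_load = 128.53/13.7 = 9.3817 A, so P_out = 128.53 × 9.3817 = 1205.8 W.
All ideal ⇒ P_in = P_out, so I_supply = 1205.8/240 = 5.02 A.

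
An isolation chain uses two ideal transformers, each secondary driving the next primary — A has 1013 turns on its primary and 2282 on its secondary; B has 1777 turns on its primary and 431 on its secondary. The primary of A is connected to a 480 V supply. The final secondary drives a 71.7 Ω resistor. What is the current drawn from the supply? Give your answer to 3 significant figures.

After A: V = 480.00 × 2282/1013 = 1081.3 V.
After B: V = 1081.3 × 431/1777 = 262.26 V.
I_load = 262.26/71.7 = 3.6578 A, so P_out = 262.26 × 3.6578 = 959.30 W.
All ideal ⇒ P_in = P_out, so I_supply = 959.30/480 = 2.00 A.

I_supply ≈ 2.00 A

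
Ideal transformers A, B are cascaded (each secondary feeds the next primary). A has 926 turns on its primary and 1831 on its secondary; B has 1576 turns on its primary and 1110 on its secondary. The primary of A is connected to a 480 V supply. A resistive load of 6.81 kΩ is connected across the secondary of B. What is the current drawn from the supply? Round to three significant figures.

Secondary of A: V = 480.00 × 1831/926 = 949.11 V.
Secondary of B: V = 949.11 × 1110/1576 = 668.48 V.
I_load = 668.48/6810 = 0.098161 A, so P_out = 668.48 × 0.098161 = 65.618 W.
All ideal ⇒ P_in = P_out, so I_supply = 65.618/480 = 0.137 A.

I_supply ≈ 0.137 A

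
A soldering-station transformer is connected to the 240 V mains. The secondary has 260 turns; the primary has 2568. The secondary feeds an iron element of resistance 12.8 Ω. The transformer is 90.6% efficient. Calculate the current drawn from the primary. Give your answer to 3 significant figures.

V_s = 240 × 260/2568 = 24.299 V.
I_s = V_s/R = 24.299/12.8 = 1.8984 A.
P_out = V_s I_s = 24.299 × 1.8984 = 46.128 W.
P_in = P_out/η = 46.128/0.906 = 50.914 W.
I_p = P_in/V_p = 50.914/240 = 0.212 A.

I_p ≈ 0.212 A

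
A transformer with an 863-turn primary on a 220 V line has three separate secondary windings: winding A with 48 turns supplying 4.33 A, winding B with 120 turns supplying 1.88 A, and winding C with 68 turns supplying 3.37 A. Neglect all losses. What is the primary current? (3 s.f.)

I_p ≈ 0.768 A

V_A = 220 × 48/863 = 12.236 V; V_B = 220 × 120/863 = 30.591 V; V_C = 220 × 68/863 = 17.335 V.
P_out = V_A I_A + V_B I_B + V_C I_C = 12.236×4.33 + 30.591×1.88 + 17.335×3.37 = 52.984 + 57.511 + 58.419 = 168.91 W.
Ideal ⇒ P_in = P_out, so I_p = P_out/V_p = 168.91/220 = 0.768 A.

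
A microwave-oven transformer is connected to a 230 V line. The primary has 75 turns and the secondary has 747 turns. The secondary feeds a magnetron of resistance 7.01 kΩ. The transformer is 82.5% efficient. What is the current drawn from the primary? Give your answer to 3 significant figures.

I_p ≈ 3.95 A

V_s = 230 × 747/75 = 2290.8 V.
I_s = V_s/R = 2290.8/7010 = 0.32679 A.
P_out = V_s I_s = 2290.8 × 0.32679 = 748.61 W.
P_in = P_out/η = 748.61/0.825 = 907.41 W.
I_p = P_in/V_p = 907.41/230 = 3.95 A.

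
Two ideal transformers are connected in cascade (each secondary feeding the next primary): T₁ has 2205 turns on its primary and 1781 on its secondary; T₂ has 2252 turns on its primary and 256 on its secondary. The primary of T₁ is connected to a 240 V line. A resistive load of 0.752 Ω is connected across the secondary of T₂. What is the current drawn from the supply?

After T₁: V = 240.00 × 1781/2205 = 193.85 V.
After T₂: V = 193.85 × 256/2252 = 22.036 V.
I_load = 22.036/0.752 = 29.304 A, so P_out = 22.036 × 29.304 = 645.74 W.
All ideal ⇒ P_in = P_out, so I_supply = 645.74/240 = 2.69 A.

I_supply ≈ 2.69 A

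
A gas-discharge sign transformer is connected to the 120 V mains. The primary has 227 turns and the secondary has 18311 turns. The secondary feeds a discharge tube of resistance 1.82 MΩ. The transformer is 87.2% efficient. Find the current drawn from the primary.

I_p ≈ 0.492 A

V_s = 120 × 18311/227 = 9679.8 V.
I_s = V_s/R = 9679.8/(1.82×10^6) = 0.0053186 A.
P_out = V_s I_s = 9679.8 × 0.0053186 = 51.483 W.
P_in = P_out/η = 51.483/0.872 = 59.040 W.
I_p = P_in/V_p = 59.040/120 = 0.492 A.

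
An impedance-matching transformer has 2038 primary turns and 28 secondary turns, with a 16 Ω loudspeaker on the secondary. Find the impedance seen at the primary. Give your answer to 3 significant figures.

Z_p ≈ 84800 Ω

Z_p = (N_p/N_s)² × Z_s = (2038/28)² × 16 = 84800 Ω.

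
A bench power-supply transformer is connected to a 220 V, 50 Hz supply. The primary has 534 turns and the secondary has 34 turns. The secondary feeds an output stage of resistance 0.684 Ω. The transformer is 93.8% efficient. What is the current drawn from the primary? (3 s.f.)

I_p ≈ 1.39 A

V_s = 220 × 34/534 = 14.007 V.
I_s = V_s/R = 14.007/0.684 = 20.479 A.
P_out = V_s I_s = 14.007 × 20.479 = 286.86 W.
P_in = P_out/η = 286.86/0.938 = 305.82 W.
I_p = P_in/V_p = 305.82/220 = 1.39 A.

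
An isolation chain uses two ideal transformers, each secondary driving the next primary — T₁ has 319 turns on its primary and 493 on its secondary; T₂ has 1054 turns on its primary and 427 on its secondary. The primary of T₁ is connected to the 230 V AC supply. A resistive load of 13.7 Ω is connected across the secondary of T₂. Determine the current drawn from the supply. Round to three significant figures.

After T₁: V = 230.00 × 493/319 = 355.45 V.
After T₂: V = 355.45 × 427/1054 = 144.00 V.
I_load = 144.00/13.7 = 10.511 A, so P_out = 144.00 × 10.511 = 1513.6 W.
All ideal ⇒ P_in = P_out, so I_supply = 1513.6/230 = 6.58 A.

I_supply ≈ 6.58 A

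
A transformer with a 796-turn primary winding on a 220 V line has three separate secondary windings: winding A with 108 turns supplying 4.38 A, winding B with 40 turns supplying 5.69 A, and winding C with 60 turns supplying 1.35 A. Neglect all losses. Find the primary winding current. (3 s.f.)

V_A = 220 × 108/796 = 29.849 V; V_B = 220 × 40/796 = 11.055 V; V_C = 220 × 60/796 = 16.583 V.
P_out = V_A I_A + V_B I_B + V_C I_C = 29.849×4.38 + 11.055×5.69 + 16.583×1.35 = 130.74 + 62.905 + 22.387 = 216.03 W.
Ideal ⇒ P_in = P_out, so I_p = P_out/V_p = 216.03/220 = 0.982 A.

I_p ≈ 0.982 A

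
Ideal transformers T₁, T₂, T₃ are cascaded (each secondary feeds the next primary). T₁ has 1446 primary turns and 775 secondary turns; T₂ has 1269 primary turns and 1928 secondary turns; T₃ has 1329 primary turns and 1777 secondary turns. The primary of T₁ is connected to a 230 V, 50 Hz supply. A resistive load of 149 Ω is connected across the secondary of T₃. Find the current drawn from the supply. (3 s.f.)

I_supply ≈ 1.83 A

Secondary of T₁: V = 230.00 × 775/1446 = 123.27 V.
Secondary of T₂: V = 123.27 × 1928/1269 = 187.29 V.
Secondary of T₃: V = 187.29 × 1777/1329 = 250.42 V.
I_load = 250.42/149 = 1.6807 A, so P_out = 250.42 × 1.6807 = 420.87 W.
All ideal ⇒ P_in = P_out, so I_supply = 420.87/230 = 1.83 A.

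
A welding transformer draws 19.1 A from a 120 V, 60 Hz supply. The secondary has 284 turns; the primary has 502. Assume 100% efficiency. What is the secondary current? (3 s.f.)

I_s ≈ 33.8 A

I_s/I_p = N_p/N_s, so I_s = 19.1 × 502/284 = 33.8 A.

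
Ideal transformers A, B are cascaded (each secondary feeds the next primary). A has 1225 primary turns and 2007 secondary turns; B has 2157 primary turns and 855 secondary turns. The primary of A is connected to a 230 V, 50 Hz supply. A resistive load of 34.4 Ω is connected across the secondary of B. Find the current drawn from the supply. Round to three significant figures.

I_supply ≈ 2.82 A

Secondary of A: V = 230.00 × 2007/1225 = 376.82 V.
Secondary of B: V = 376.82 × 855/2157 = 149.37 V.
I_load = 149.37/34.4 = 4.3421 A, so P_out = 149.37 × 4.3421 = 648.56 W.
All ideal ⇒ P_in = P_out, so I_supply = 648.56/230 = 2.82 A.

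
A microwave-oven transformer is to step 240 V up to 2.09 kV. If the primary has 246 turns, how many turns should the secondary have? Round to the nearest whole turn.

N_s = 2142 turns

N_s/N_p = V_s/V_p, so N_s = 246 × 2090/240 = 2142.2 ≈ 2142 turns.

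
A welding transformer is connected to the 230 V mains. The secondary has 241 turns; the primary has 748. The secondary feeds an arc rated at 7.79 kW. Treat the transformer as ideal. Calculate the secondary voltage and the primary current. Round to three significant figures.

V_s ≈ 74.1 V, I_p ≈ 33.9 A

V_s = V_p × N_s/N_p = 230 × 241/748 = 74.104 V.
I_s = P/V_s = 7790/74.104 = 105.12 A.
I_p = I_s × N_s/N_p = 105.12 × 241/748 = 33.9 A.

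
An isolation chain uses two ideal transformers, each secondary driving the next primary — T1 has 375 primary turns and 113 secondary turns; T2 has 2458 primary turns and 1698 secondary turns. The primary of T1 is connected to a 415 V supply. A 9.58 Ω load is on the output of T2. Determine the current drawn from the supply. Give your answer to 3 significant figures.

Secondary of T1: V = 415.00 × 113/375 = 125.05 V.
Secondary of T2: V = 125.05 × 1698/2458 = 86.388 V.
I_load = 86.388/9.58 = 9.0175 A, so P_out = 86.388 × 9.0175 = 779.00 W.
All ideal ⇒ P_in = P_out, so I_supply = 779.00/415 = 1.88 A.

I_supply ≈ 1.88 A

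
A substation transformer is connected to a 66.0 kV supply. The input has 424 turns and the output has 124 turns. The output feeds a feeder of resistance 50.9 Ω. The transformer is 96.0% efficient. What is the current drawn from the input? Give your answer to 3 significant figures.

I_in ≈ 116 A

V_out = 66000 × 124/424 = 19302 V.
I_out = V_out/R = 19302/50.9 = 379.21 A.
P_out = V_out I_out = 19302 × 379.21 = 7.3195×10^6 W.
P_in = P_out/η = 7.3195×10^6/0.960 = 7.6245×10^6 W.
I_in = P_in/V_in = 7.6245×10^6/66000 = 116 A.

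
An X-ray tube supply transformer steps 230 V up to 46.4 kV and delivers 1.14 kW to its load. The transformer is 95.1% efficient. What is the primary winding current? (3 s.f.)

P_in = P_out/η = 1140/0.951 = 1198.7 W.
I_p = P_in/V_p = 1198.7/230 = 5.21 A.

I_p ≈ 5.21 A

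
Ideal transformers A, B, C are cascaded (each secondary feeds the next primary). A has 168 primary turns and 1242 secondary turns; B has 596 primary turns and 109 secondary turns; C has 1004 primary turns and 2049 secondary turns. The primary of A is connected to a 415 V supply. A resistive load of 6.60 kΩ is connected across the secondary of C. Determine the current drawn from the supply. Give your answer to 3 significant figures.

Secondary of A: V = 415.00 × 1242/168 = 3068.0 V.
Secondary of B: V = 3068.0 × 109/596 = 561.10 V.
Secondary of C: V = 561.10 × 2049/1004 = 1145.1 V.
I_load = 1145.1/6600 = 0.17350 A, so P_out = 1145.1 × 0.17350 = 198.68 W.
All ideal ⇒ P_in = P_out, so I_supply = 198.68/415 = 0.479 A.

I_supply ≈ 0.479 A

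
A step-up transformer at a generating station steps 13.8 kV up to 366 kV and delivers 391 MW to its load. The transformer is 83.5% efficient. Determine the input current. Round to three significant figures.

I_in ≈ 33900 A

P_in = P_out/η = 3.91×10^8/0.835 = 4.6826×10^8 W.
I_in = P_in/V_in = 4.6826×10^8/13800 = 33900 A.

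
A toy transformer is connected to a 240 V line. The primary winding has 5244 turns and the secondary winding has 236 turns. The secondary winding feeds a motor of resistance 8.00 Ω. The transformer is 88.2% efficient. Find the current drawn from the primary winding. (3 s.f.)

I_p ≈ 0.0689 A

V_s = 240 × 236/5244 = 10.801 V.
I_s = V_s/R = 10.801/8.00 = 1.3501 A.
P_out = V_s I_s = 10.801 × 1.3501 = 14.582 W.
P_in = P_out/η = 14.582/0.882 = 16.533 W.
I_p = P_in/V_p = 16.533/240 = 0.0689 A.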